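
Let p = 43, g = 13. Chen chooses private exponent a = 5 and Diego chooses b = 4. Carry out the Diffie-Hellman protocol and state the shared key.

Diego sends B = g^b mod p = 13^4 mod 43.
13^1 ≡ 13 (mod 43)
13^2 = (13^1)^2 ≡ 13^2 = 169 ≡ 40 (mod 43)
13^4 = (13^2)^2 ≡ 40^2 = 1600 ≡ 9 (mod 43)
So B = 9. Chen then computes K = B^a mod p = 9^5 mod 43.
9^1 ≡ 9 (mod 43)
9^2 = (9^1)^2 ≡ 9^2 = 81 ≡ 38 (mod 43)
9^4 = (9^2)^2 ≡ 38^2 = 1444 ≡ 25 (mod 43)
9^5 = 9^4 · 9^1 ≡ 25 · 9 ≡ 10 (mod 43).

10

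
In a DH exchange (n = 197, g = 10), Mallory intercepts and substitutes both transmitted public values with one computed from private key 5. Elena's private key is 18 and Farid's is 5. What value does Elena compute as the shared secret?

61

Elena receives Mallory's public value M = 10^5 mod 197 instead of the honest one.
10^1 ≡ 10 (mod 197)
10^2 = (10^1)^2 ≡ 10^2 = 100 ≡ 100 (mod 197)
10^4 = (10^2)^2 ≡ 100^2 = 10000 ≡ 150 (mod 197)
10^5 = 10^4 · 10^1 ≡ 150 · 10 ≡ 121 (mod 197).
So M = 121. Elena computes K = M^18 mod 197.
121^1 ≡ 121 (mod 197)
121^2 = (121^1)^2 ≡ 121^2 = 14641 ≡ 63 (mod 197)
121^4 = (121^2)^2 ≡ 63^2 = 3969 ≡ 29 (mod 197)
121^8 = (121^4)^2 ≡ 29^2 = 841 ≡ 53 (mod 197)
121^16 = (121^8)^2 ≡ 53^2 = 2809 ≡ 51 (mod 197)
121^18 = 121^16 · 121^2 ≡ 51 · 63 ≡ 61 (mod 197).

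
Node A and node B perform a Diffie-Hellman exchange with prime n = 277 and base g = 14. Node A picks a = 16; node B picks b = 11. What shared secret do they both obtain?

Node B sends B = g^b mod n = 14^11 mod 277.
14^1 ≡ 14 (mod 277)
14^2 = (14^1)^2 ≡ 14^2 = 196 ≡ 196 (mod 277)
14^4 = (14^2)^2 ≡ 196^2 = 38416 ≡ 190 (mod 277)
14^8 = (14^4)^2 ≡ 190^2 = 36100 ≡ 90 (mod 277)
14^11 = 14^8 · 14^2 · 14^1 ≡ 90 · 196 · 14 ≡ 153 (mod 277).
So B = 153. Node A then computes K = B^a mod n = 153^16 mod 277.
153^1 ≡ 153 (mod 277)
153^2 = (153^1)^2 ≡ 153^2 = 23409 ≡ 141 (mod 277)
153^4 = (153^2)^2 ≡ 141^2 = 19881 ≡ 214 (mod 277)
153^8 = (153^4)^2 ≡ 214^2 = 45796 ≡ 91 (mod 277)
153^16 = (153^8)^2 ≡ 91^2 = 8281 ≡ 248 (mod 277)

248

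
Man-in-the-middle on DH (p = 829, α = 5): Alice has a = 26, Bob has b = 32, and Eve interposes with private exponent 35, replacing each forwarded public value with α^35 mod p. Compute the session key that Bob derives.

625

Bob receives Eve's public value M = 5^35 mod 829 instead of the honest one.
5^1 ≡ 5 (mod 829)
5^2 = (5^1)^2 ≡ 5^2 = 25 ≡ 25 (mod 829)
5^4 = (5^2)^2 ≡ 25^2 = 625 ≡ 625 (mod 829)
5^8 = (5^4)^2 ≡ 625^2 = 390625 ≡ 166 (mod 829)
5^16 = (5^8)^2 ≡ 166^2 = 27556 ≡ 199 (mod 829)
5^32 = (5^16)^2 ≡ 199^2 = 39601 ≡ 638 (mod 829)
5^35 = 5^32 · 5^2 · 5^1 ≡ 638 · 25 · 5 ≡ 166 (mod 829).
So M = 166. Bob computes K = M^32 mod 829.
166^1 ≡ 166 (mod 829)
166^2 = (166^1)^2 ≡ 166^2 = 27556 ≡ 199 (mod 829)
166^4 = (166^2)^2 ≡ 199^2 = 39601 ≡ 638 (mod 829)
166^8 = (166^4)^2 ≡ 638^2 = 407044 ≡ 5 (mod 829)
166^16 = (166^8)^2 ≡ 5^2 = 25 ≡ 25 (mod 829)
166^32 = (166^16)^2 ≡ 25^2 = 625 ≡ 625 (mod 829)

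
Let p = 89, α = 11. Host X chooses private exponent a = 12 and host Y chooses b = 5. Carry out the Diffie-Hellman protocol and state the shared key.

Host X sends A = α^a mod p = 11^12 mod 89.
11^1 ≡ 11 (mod 89)
11^2 = (11^1)^2 ≡ 11^2 = 121 ≡ 32 (mod 89)
11^4 = (11^2)^2 ≡ 32^2 = 1024 ≡ 45 (mod 89)
11^8 = (11^4)^2 ≡ 45^2 = 2025 ≡ 67 (mod 89)
11^12 = 11^8 · 11^4 ≡ 67 · 45 ≡ 78 (mod 89).
So A = 78. Host Y then computes K = A^b mod p = 78^5 mod 89.
78^1 ≡ 78 (mod 89)
78^2 = (78^1)^2 ≡ 78^2 = 6084 ≡ 32 (mod 89)
78^4 = (78^2)^2 ≡ 32^2 = 1024 ≡ 45 (mod 89)
78^5 = 78^4 · 78^1 ≡ 45 · 78 ≡ 39 (mod 89).

39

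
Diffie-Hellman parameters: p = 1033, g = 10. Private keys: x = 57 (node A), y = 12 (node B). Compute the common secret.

Node A sends A = g^x mod p = 10^57 mod 1033.
10^1 ≡ 10 (mod 1033)
10^2 = (10^1)^2 ≡ 10^2 = 100 ≡ 100 (mod 1033)
10^4 = (10^2)^2 ≡ 100^2 = 10000 ≡ 703 (mod 1033)
10^8 = (10^4)^2 ≡ 703^2 = 494209 ≡ 435 (mod 1033)
10^16 = (10^8)^2 ≡ 435^2 = 189225 ≡ 186 (mod 1033)
10^32 = (10^16)^2 ≡ 186^2 = 34596 ≡ 507 (mod 1033)
10^57 = 10^32 · 10^16 · 10^8 · 10^1 ≡ 507 · 186 · 435 · 10 ≡ 103 (mod 1033).
So A = 103. Node B then computes K = A^y mod p = 103^12 mod 1033.
103^1 ≡ 103 (mod 1033)
103^2 = (103^1)^2 ≡ 103^2 = 10609 ≡ 279 (mod 1033)
103^4 = (103^2)^2 ≡ 279^2 = 77841 ≡ 366 (mod 1033)
103^8 = (103^4)^2 ≡ 366^2 = 133956 ≡ 699 (mod 1033)
103^12 = 103^8 · 103^4 ≡ 699 · 366 ≡ 683 (mod 1033).

683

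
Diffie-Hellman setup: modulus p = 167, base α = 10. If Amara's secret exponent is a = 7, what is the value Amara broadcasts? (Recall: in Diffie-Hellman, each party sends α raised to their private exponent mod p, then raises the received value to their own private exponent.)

40

Public value = 10^{7} \pmod{167}.
10^1 ≡ 10 (mod 167)
10^2 = (10^1)^2 ≡ 10^2 = 100 ≡ 100 (mod 167)
10^4 = (10^2)^2 ≡ 100^2 = 10000 ≡ 147 (mod 167)
10^7 = 10^4 · 10^2 · 10^1 ≡ 147 · 100 · 10 ≡ 40 (mod 167).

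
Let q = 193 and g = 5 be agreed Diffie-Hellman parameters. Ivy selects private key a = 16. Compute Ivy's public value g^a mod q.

Public value = 5^16 mod 193.
5^1 ≡ 5 (mod 193)
5^2 = (5^1)^2 ≡ 5^2 = 25 ≡ 25 (mod 193)
5^4 = (5^2)^2 ≡ 25^2 = 625 ≡ 46 (mod 193)
5^8 = (5^4)^2 ≡ 46^2 = 2116 ≡ 186 (mod 193)
5^16 = (5^8)^2 ≡ 186^2 = 34596 ≡ 49 (mod 193)

49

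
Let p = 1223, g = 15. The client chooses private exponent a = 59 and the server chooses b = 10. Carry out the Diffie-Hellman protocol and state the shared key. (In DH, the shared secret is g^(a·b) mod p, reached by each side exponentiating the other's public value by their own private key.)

The server sends B = g^b mod p = 15^10 mod 1223.
15^1 ≡ 15 (mod 1223)
15^2 = (15^1)^2 ≡ 15^2 = 225 ≡ 225 (mod 1223)
15^4 = (15^2)^2 ≡ 225^2 = 50625 ≡ 482 (mod 1223)
15^8 = (15^4)^2 ≡ 482^2 = 232324 ≡ 1177 (mod 1223)
15^10 = 15^8 · 15^2 ≡ 1177 · 225 ≡ 657 (mod 1223).
So B = 657. The client then computes K = B^a mod p = 657^59 mod 1223.
657^1 ≡ 657 (mod 1223)
657^2 = (657^1)^2 ≡ 657^2 = 431649 ≡ 1153 (mod 1223)
657^4 = (657^2)^2 ≡ 1153^2 = 1329409 ≡ 8 (mod 1223)
657^8 = (657^4)^2 ≡ 8^2 = 64 ≡ 64 (mod 1223)
657^16 = (657^8)^2 ≡ 64^2 = 4096 ≡ 427 (mod 1223)
657^32 = (657^16)^2 ≡ 427^2 = 182329 ≡ 102 (mod 1223)
657^59 = 657^32 · 657^16 · 657^8 · 657^2 · 657^1 ≡ 102 · 427 · 64 · 1153 · 657 ≡ 714 (mod 1223).

714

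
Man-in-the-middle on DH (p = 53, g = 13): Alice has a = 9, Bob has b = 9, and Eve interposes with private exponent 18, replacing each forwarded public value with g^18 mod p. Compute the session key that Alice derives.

46

Alice receives Eve's public value M = 13^18 mod 53 instead of the honest one.
13^1 ≡ 13 (mod 53)
13^2 = (13^1)^2 ≡ 13^2 = 169 ≡ 10 (mod 53)
13^4 = (13^2)^2 ≡ 10^2 = 100 ≡ 47 (mod 53)
13^8 = (13^4)^2 ≡ 47^2 = 2209 ≡ 36 (mod 53)
13^16 = (13^8)^2 ≡ 36^2 = 1296 ≡ 24 (mod 53)
13^18 = 13^16 · 13^2 ≡ 24 · 10 ≡ 28 (mod 53).
So M = 28. Alice computes K = M^9 mod 53.
28^1 ≡ 28 (mod 53)
28^2 = (28^1)^2 ≡ 28^2 = 784 ≡ 42 (mod 53)
28^4 = (28^2)^2 ≡ 42^2 = 1764 ≡ 15 (mod 53)
28^8 = (28^4)^2 ≡ 15^2 = 225 ≡ 13 (mod 53)
28^9 = 28^8 · 28^1 ≡ 13 · 28 ≡ 46 (mod 53).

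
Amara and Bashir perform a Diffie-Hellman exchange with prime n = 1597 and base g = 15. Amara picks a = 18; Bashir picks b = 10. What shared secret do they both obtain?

Amara sends A = g^a mod n = 15^18 mod 1597.
15^1 ≡ 15 (mod 1597)
15^2 = (15^1)^2 ≡ 15^2 = 225 ≡ 225 (mod 1597)
15^4 = (15^2)^2 ≡ 225^2 = 50625 ≡ 1118 (mod 1597)
15^8 = (15^4)^2 ≡ 1118^2 = 1249924 ≡ 1070 (mod 1597)
15^16 = (15^8)^2 ≡ 1070^2 = 1144900 ≡ 1448 (mod 1597)
15^18 = 15^16 · 15^2 ≡ 1448 · 225 ≡ 12 (mod 1597).
So A = 12. Bashir then computes K = A^b mod n = 12^10 mod 1597.
12^1 ≡ 12 (mod 1597)
12^2 = (12^1)^2 ≡ 12^2 = 144 ≡ 144 (mod 1597)
12^4 = (12^2)^2 ≡ 144^2 = 20736 ≡ 1572 (mod 1597)
12^8 = (12^4)^2 ≡ 1572^2 = 2471184 ≡ 625 (mod 1597)
12^10 = 12^8 · 12^2 ≡ 625 · 144 ≡ 568 (mod 1597).

568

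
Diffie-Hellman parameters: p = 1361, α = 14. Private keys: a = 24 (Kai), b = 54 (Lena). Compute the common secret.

477

Kai sends A = α^a mod p = 14^24 mod 1361.
14^1 ≡ 14 (mod 1361)
14^2 = (14^1)^2 ≡ 14^2 = 196 ≡ 196 (mod 1361)
14^4 = (14^2)^2 ≡ 196^2 = 38416 ≡ 308 (mod 1361)
14^8 = (14^4)^2 ≡ 308^2 = 94864 ≡ 955 (mod 1361)
14^16 = (14^8)^2 ≡ 955^2 = 912025 ≡ 155 (mod 1361)
14^24 = 14^16 · 14^8 ≡ 155 · 955 ≡ 1037 (mod 1361).
So A = 1037. Lena then computes K = A^b mod p = 1037^54 mod 1361.
1037^1 ≡ 1037 (mod 1361)
1037^2 = (1037^1)^2 ≡ 1037^2 = 1075369 ≡ 179 (mod 1361)
1037^4 = (1037^2)^2 ≡ 179^2 = 32041 ≡ 738 (mod 1361)
1037^8 = (1037^4)^2 ≡ 738^2 = 544644 ≡ 244 (mod 1361)
1037^16 = (1037^8)^2 ≡ 244^2 = 59536 ≡ 1013 (mod 1361)
1037^32 = (1037^16)^2 ≡ 1013^2 = 1026169 ≡ 1336 (mod 1361)
1037^54 = 1037^32 · 1037^16 · 1037^4 · 1037^2 ≡ 1336 · 1013 · 738 · 179 ≡ 477 (mod 1361).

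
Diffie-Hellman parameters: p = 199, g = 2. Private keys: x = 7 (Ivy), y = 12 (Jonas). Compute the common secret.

Jonas sends B = g^y mod p = 2^12 mod 199.
2^1 ≡ 2 (mod 199)
2^2 = (2^1)^2 ≡ 2^2 = 4 ≡ 4 (mod 199)
2^4 = (2^2)^2 ≡ 4^2 = 16 ≡ 16 (mod 199)
2^8 = (2^4)^2 ≡ 16^2 = 256 ≡ 57 (mod 199)
2^12 = 2^8 · 2^4 ≡ 57 · 16 ≡ 116 (mod 199).
So B = 116. Ivy then computes K = B^x mod p = 116^7 mod 199.
116^1 ≡ 116 (mod 199)
116^2 = (116^1)^2 ≡ 116^2 = 13456 ≡ 123 (mod 199)
116^4 = (116^2)^2 ≡ 123^2 = 15129 ≡ 5 (mod 199)
116^7 = 116^4 · 116^2 · 116^1 ≡ 5 · 123 · 116 ≡ 98 (mod 199).

98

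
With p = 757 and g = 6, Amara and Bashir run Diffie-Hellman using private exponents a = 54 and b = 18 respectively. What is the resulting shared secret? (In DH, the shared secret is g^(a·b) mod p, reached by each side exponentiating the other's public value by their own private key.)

77

Bashir sends B = g^b mod p = 6^18 mod 757.
6^1 ≡ 6 (mod 757)
6^2 = (6^1)^2 ≡ 6^2 = 36 ≡ 36 (mod 757)
6^4 = (6^2)^2 ≡ 36^2 = 1296 ≡ 539 (mod 757)
6^8 = (6^4)^2 ≡ 539^2 = 290521 ≡ 590 (mod 757)
6^16 = (6^8)^2 ≡ 590^2 = 348100 ≡ 637 (mod 757)
6^18 = 6^16 · 6^2 ≡ 637 · 36 ≡ 222 (mod 757).
So B = 222. Amara then computes K = B^a mod p = 222^54 mod 757.
222^1 ≡ 222 (mod 757)
222^2 = (222^1)^2 ≡ 222^2 = 49284 ≡ 79 (mod 757)
222^4 = (222^2)^2 ≡ 79^2 = 6241 ≡ 185 (mod 757)
222^8 = (222^4)^2 ≡ 185^2 = 34225 ≡ 160 (mod 757)
222^16 = (222^8)^2 ≡ 160^2 = 25600 ≡ 619 (mod 757)
222^32 = (222^16)^2 ≡ 619^2 = 383161 ≡ 119 (mod 757)
222^54 = 222^32 · 222^16 · 222^4 · 222^2 ≡ 119 · 619 · 185 · 79 ≡ 77 (mod 757).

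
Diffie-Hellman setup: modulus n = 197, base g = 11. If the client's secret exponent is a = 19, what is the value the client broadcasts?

17

Public value = 11^19 (mod 197).
11^1 ≡ 11 (mod 197)
11^2 = (11^1)^2 ≡ 11^2 = 121 ≡ 121 (mod 197)
11^4 = (11^2)^2 ≡ 121^2 = 14641 ≡ 63 (mod 197)
11^8 = (11^4)^2 ≡ 63^2 = 3969 ≡ 29 (mod 197)
11^16 = (11^8)^2 ≡ 29^2 = 841 ≡ 53 (mod 197)
11^19 = 11^16 · 11^2 · 11^1 ≡ 53 · 121 · 11 ≡ 17 (mod 197).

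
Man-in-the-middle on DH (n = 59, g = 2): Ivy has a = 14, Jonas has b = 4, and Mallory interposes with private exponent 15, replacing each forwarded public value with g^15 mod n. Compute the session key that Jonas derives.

Jonas receives Mallory's public value M = 2^15 mod 59 instead of the honest one.
2^1 ≡ 2 (mod 59)
2^2 = (2^1)^2 ≡ 2^2 = 4 ≡ 4 (mod 59)
2^4 = (2^2)^2 ≡ 4^2 = 16 ≡ 16 (mod 59)
2^8 = (2^4)^2 ≡ 16^2 = 256 ≡ 20 (mod 59)
2^15 = 2^8 · 2^4 · 2^2 · 2^1 ≡ 20 · 16 · 4 · 2 ≡ 23 (mod 59).
So M = 23. Jonas computes K = M^4 mod 59.
23^1 ≡ 23 (mod 59)
23^2 = (23^1)^2 ≡ 23^2 = 529 ≡ 57 (mod 59)
23^4 = (23^2)^2 ≡ 57^2 = 3249 ≡ 4 (mod 59)

4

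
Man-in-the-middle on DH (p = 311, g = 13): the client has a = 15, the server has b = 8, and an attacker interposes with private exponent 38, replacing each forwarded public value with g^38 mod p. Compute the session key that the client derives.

The client receives an attacker's public value M = 13^38 mod 311 instead of the honest one.
13^1 ≡ 13 (mod 311)
13^2 = (13^1)^2 ≡ 13^2 = 169 ≡ 169 (mod 311)
13^4 = (13^2)^2 ≡ 169^2 = 28561 ≡ 260 (mod 311)
13^8 = (13^4)^2 ≡ 260^2 = 67600 ≡ 113 (mod 311)
13^16 = (13^8)^2 ≡ 113^2 = 12769 ≡ 18 (mod 311)
13^32 = (13^16)^2 ≡ 18^2 = 324 ≡ 13 (mod 311)
13^38 = 13^32 · 13^4 · 13^2 ≡ 13 · 260 · 169 ≡ 224 (mod 311).
So M = 224. The client computes K = M^15 mod 311.
224^1 ≡ 224 (mod 311)
224^2 = (224^1)^2 ≡ 224^2 = 50176 ≡ 105 (mod 311)
224^4 = (224^2)^2 ≡ 105^2 = 11025 ≡ 140 (mod 311)
224^8 = (224^4)^2 ≡ 140^2 = 19600 ≡ 7 (mod 311)
224^15 = 224^8 · 224^4 · 224^2 · 224^1 ≡ 7 · 140 · 105 · 224 ≡ 146 (mod 311).

146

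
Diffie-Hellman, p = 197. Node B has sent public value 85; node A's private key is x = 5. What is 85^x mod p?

Shared key K = 85^5 mod 197.
85^1 ≡ 85 (mod 197)
85^2 = (85^1)^2 ≡ 85^2 = 7225 ≡ 133 (mod 197)
85^4 = (85^2)^2 ≡ 133^2 = 17689 ≡ 156 (mod 197)
85^5 = 85^4 · 85^1 ≡ 156 · 85 ≡ 61 (mod 197).

61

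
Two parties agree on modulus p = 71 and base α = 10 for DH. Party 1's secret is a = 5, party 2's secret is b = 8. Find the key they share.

32

Party 1 sends A = α^a mod p = 10^5 mod 71.
10^1 ≡ 10 (mod 71)
10^2 = (10^1)^2 ≡ 10^2 = 100 ≡ 29 (mod 71)
10^4 = (10^2)^2 ≡ 29^2 = 841 ≡ 60 (mod 71)
10^5 = 10^4 · 10^1 ≡ 60 · 10 ≡ 32 (mod 71).
So A = 32. Party 2 then computes K = A^b mod p = 32^8 mod 71.
32^1 ≡ 32 (mod 71)
32^2 = (32^1)^2 ≡ 32^2 = 1024 ≡ 30 (mod 71)
32^4 = (32^2)^2 ≡ 30^2 = 900 ≡ 48 (mod 71)
32^8 = (32^4)^2 ≡ 48^2 = 2304 ≡ 32 (mod 71)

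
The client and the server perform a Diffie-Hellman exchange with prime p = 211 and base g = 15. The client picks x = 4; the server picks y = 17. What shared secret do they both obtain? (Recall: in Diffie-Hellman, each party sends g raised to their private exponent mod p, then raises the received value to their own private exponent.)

The server sends B = g^y mod p = 15^17 mod 211.
15^1 ≡ 15 (mod 211)
15^2 = (15^1)^2 ≡ 15^2 = 225 ≡ 14 (mod 211)
15^4 = (15^2)^2 ≡ 14^2 = 196 ≡ 196 (mod 211)
15^8 = (15^4)^2 ≡ 196^2 = 38416 ≡ 14 (mod 211)
15^16 = (15^8)^2 ≡ 14^2 = 196 ≡ 196 (mod 211)
15^17 = 15^16 · 15^1 ≡ 196 · 15 ≡ 197 (mod 211).
So B = 197. The client then computes K = B^x mod p = 197^4 mod 211.
197^1 ≡ 197 (mod 211)
197^2 = (197^1)^2 ≡ 197^2 = 38809 ≡ 196 (mod 211)
197^4 = (197^2)^2 ≡ 196^2 = 38416 ≡ 14 (mod 211)

14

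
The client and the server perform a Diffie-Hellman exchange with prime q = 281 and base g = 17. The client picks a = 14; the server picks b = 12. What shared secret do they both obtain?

The client sends A = g^a mod q = 17^14 mod 281.
17^1 ≡ 17 (mod 281)
17^2 = (17^1)^2 ≡ 17^2 = 289 ≡ 8 (mod 281)
17^4 = (17^2)^2 ≡ 8^2 = 64 ≡ 64 (mod 281)
17^8 = (17^4)^2 ≡ 64^2 = 4096 ≡ 162 (mod 281)
17^14 = 17^8 · 17^4 · 17^2 ≡ 162 · 64 · 8 ≡ 49 (mod 281).
So A = 49. The server then computes K = A^b mod q = 49^12 mod 281.
49^1 ≡ 49 (mod 281)
49^2 = (49^1)^2 ≡ 49^2 = 2401 ≡ 153 (mod 281)
49^4 = (49^2)^2 ≡ 153^2 = 23409 ≡ 86 (mod 281)
49^8 = (49^4)^2 ≡ 86^2 = 7396 ≡ 90 (mod 281)
49^12 = 49^8 · 49^4 ≡ 90 · 86 ≡ 153 (mod 281).

153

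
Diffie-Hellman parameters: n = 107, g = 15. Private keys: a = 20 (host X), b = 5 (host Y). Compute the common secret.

Host X sends A = g^a mod n = 15^20 mod 107.
15^1 ≡ 15 (mod 107)
15^2 = (15^1)^2 ≡ 15^2 = 225 ≡ 11 (mod 107)
15^4 = (15^2)^2 ≡ 11^2 = 121 ≡ 14 (mod 107)
15^8 = (15^4)^2 ≡ 14^2 = 196 ≡ 89 (mod 107)
15^16 = (15^8)^2 ≡ 89^2 = 7921 ≡ 3 (mod 107)
15^20 = 15^16 · 15^4 ≡ 3 · 14 ≡ 42 (mod 107).
So A = 42. Host Y then computes K = A^b mod n = 42^5 mod 107.
42^1 ≡ 42 (mod 107)
42^2 = (42^1)^2 ≡ 42^2 = 1764 ≡ 52 (mod 107)
42^4 = (42^2)^2 ≡ 52^2 = 2704 ≡ 29 (mod 107)
42^5 = 42^4 · 42^1 ≡ 29 · 42 ≡ 41 (mod 107).

41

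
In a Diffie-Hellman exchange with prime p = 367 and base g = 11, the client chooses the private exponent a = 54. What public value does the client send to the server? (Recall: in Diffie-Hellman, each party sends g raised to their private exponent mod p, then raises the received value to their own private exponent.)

Public value = 11^{54} \pmod{367}.
11^1 ≡ 11 (mod 367)
11^2 = (11^1)^2 ≡ 11^2 = 121 ≡ 121 (mod 367)
11^4 = (11^2)^2 ≡ 121^2 = 14641 ≡ 328 (mod 367)
11^8 = (11^4)^2 ≡ 328^2 = 107584 ≡ 53 (mod 367)
11^16 = (11^8)^2 ≡ 53^2 = 2809 ≡ 240 (mod 367)
11^32 = (11^16)^2 ≡ 240^2 = 57600 ≡ 348 (mod 367)
11^54 = 11^32 · 11^16 · 11^4 · 11^2 ≡ 348 · 240 · 328 · 121 ≡ 329 (mod 367).

329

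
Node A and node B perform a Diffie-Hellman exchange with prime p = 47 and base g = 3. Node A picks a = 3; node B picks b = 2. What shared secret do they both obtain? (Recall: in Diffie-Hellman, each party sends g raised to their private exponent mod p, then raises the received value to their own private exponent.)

24

Node B sends B = g^b mod p = 3^2 mod 47.
3^1 ≡ 3 (mod 47)
3^2 = (3^1)^2 ≡ 3^2 = 9 ≡ 9 (mod 47)
So B = 9. Node A then computes K = B^a mod p = 9^3 mod 47.
9^1 ≡ 9 (mod 47)
9^2 = (9^1)^2 ≡ 9^2 = 81 ≡ 34 (mod 47)
9^3 = 9^2 · 9^1 ≡ 34 · 9 ≡ 24 (mod 47).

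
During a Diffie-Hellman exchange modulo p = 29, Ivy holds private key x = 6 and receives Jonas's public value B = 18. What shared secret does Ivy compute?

Shared key K = 18^6 mod 29.
18^1 ≡ 18 (mod 29)
18^2 = (18^1)^2 ≡ 18^2 = 324 ≡ 5 (mod 29)
18^4 = (18^2)^2 ≡ 5^2 = 25 ≡ 25 (mod 29)
18^6 = 18^4 · 18^2 ≡ 25 · 5 ≡ 9 (mod 29).

9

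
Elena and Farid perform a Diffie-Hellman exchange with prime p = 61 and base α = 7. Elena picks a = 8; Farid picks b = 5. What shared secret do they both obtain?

13

Elena sends A = α^a mod p = 7^8 mod 61.
7^1 ≡ 7 (mod 61)
7^2 = (7^1)^2 ≡ 7^2 = 49 ≡ 49 (mod 61)
7^4 = (7^2)^2 ≡ 49^2 = 2401 ≡ 22 (mod 61)
7^8 = (7^4)^2 ≡ 22^2 = 484 ≡ 57 (mod 61)
So A = 57. Farid then computes K = A^b mod p = 57^5 mod 61.
57^1 ≡ 57 (mod 61)
57^2 = (57^1)^2 ≡ 57^2 = 3249 ≡ 16 (mod 61)
57^4 = (57^2)^2 ≡ 16^2 = 256 ≡ 12 (mod 61)
57^5 = 57^4 · 57^1 ≡ 12 · 57 ≡ 13 (mod 61).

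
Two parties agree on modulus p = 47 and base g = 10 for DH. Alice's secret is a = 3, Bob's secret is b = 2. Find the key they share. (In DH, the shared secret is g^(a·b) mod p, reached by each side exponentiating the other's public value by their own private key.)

Bob sends B = g^b mod p = 10^2 mod 47.
10^1 ≡ 10 (mod 47)
10^2 = (10^1)^2 ≡ 10^2 = 100 ≡ 6 (mod 47)
So B = 6. Alice then computes K = B^a mod p = 6^3 mod 47.
6^1 ≡ 6 (mod 47)
6^2 = (6^1)^2 ≡ 6^2 = 36 ≡ 36 (mod 47)
6^3 = 6^2 · 6^1 ≡ 36 · 6 ≡ 28 (mod 47).

28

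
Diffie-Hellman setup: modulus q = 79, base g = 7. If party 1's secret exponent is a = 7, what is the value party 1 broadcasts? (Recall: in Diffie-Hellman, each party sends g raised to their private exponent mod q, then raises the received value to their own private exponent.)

Public value = 7^7 mod 79.
7^1 ≡ 7 (mod 79)
7^2 = (7^1)^2 ≡ 7^2 = 49 ≡ 49 (mod 79)
7^4 = (7^2)^2 ≡ 49^2 = 2401 ≡ 31 (mod 79)
7^7 = 7^4 · 7^2 · 7^1 ≡ 31 · 49 · 7 ≡ 47 (mod 79).

47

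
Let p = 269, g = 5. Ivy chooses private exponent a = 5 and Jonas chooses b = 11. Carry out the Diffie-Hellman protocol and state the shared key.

Jonas sends B = g^b mod p = 5^11 mod 269.
5^1 ≡ 5 (mod 269)
5^2 = (5^1)^2 ≡ 5^2 = 25 ≡ 25 (mod 269)
5^4 = (5^2)^2 ≡ 25^2 = 625 ≡ 87 (mod 269)
5^8 = (5^4)^2 ≡ 87^2 = 7569 ≡ 37 (mod 269)
5^11 = 5^8 · 5^2 · 5^1 ≡ 37 · 25 · 5 ≡ 52 (mod 269).
So B = 52. Ivy then computes K = B^a mod p = 52^5 mod 269.
52^1 ≡ 52 (mod 269)
52^2 = (52^1)^2 ≡ 52^2 = 2704 ≡ 14 (mod 269)
52^4 = (52^2)^2 ≡ 14^2 = 196 ≡ 196 (mod 269)
52^5 = 52^4 · 52^1 ≡ 196 · 52 ≡ 239 (mod 269).

239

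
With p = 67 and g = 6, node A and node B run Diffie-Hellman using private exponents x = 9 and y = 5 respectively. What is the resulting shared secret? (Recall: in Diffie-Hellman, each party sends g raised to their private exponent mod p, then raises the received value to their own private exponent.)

40

Node B sends B = g^y mod p = 6^5 mod 67.
6^1 ≡ 6 (mod 67)
6^2 = (6^1)^2 ≡ 6^2 = 36 ≡ 36 (mod 67)
6^4 = (6^2)^2 ≡ 36^2 = 1296 ≡ 23 (mod 67)
6^5 = 6^4 · 6^1 ≡ 23 · 6 ≡ 4 (mod 67).
So B = 4. Node A then computes K = B^x mod p = 4^9 mod 67.
4^1 ≡ 4 (mod 67)
4^2 = (4^1)^2 ≡ 4^2 = 16 ≡ 16 (mod 67)
4^4 = (4^2)^2 ≡ 16^2 = 256 ≡ 55 (mod 67)
4^8 = (4^4)^2 ≡ 55^2 = 3025 ≡ 10 (mod 67)
4^9 = 4^8 · 4^1 ≡ 10 · 4 ≡ 40 (mod 67).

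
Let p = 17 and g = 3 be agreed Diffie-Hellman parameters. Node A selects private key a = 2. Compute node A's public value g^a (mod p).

9

Public value = 3^2 (mod 17).
3^1 ≡ 3 (mod 17)
3^2 = (3^1)^2 ≡ 3^2 = 9 ≡ 9 (mod 17)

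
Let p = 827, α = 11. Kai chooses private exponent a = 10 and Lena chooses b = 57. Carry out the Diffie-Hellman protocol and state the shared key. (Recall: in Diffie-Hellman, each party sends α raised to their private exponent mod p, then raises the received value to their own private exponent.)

795

Lena sends B = α^b mod p = 11^57 mod 827.
11^1 ≡ 11 (mod 827)
11^2 = (11^1)^2 ≡ 11^2 = 121 ≡ 121 (mod 827)
11^4 = (11^2)^2 ≡ 121^2 = 14641 ≡ 582 (mod 827)
11^8 = (11^4)^2 ≡ 582^2 = 338724 ≡ 481 (mod 827)
11^16 = (11^8)^2 ≡ 481^2 = 231361 ≡ 628 (mod 827)
11^32 = (11^16)^2 ≡ 628^2 = 394384 ≡ 732 (mod 827)
11^57 = 11^32 · 11^16 · 11^8 · 11^1 ≡ 732 · 628 · 481 · 11 ≡ 705 (mod 827).
So B = 705. Kai then computes K = B^a mod p = 705^10 mod 827.
705^1 ≡ 705 (mod 827)
705^2 = (705^1)^2 ≡ 705^2 = 497025 ≡ 825 (mod 827)
705^4 = (705^2)^2 ≡ 825^2 = 680625 ≡ 4 (mod 827)
705^8 = (705^4)^2 ≡ 4^2 = 16 ≡ 16 (mod 827)
705^10 = 705^8 · 705^2 ≡ 16 · 825 ≡ 795 (mod 827).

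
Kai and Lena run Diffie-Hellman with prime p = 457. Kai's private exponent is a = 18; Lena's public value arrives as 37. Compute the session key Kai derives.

Shared key K = 37^18 mod 457.
37^1 ≡ 37 (mod 457)
37^2 = (37^1)^2 ≡ 37^2 = 1369 ≡ 455 (mod 457)
37^4 = (37^2)^2 ≡ 455^2 = 207025 ≡ 4 (mod 457)
37^8 = (37^4)^2 ≡ 4^2 = 16 ≡ 16 (mod 457)
37^16 = (37^8)^2 ≡ 16^2 = 256 ≡ 256 (mod 457)
37^18 = 37^16 · 37^2 ≡ 256 · 455 ≡ 402 (mod 457).

402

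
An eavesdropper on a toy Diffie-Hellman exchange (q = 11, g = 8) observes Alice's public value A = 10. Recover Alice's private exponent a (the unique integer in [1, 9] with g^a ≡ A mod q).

Try successive powers of 8 modulo 11:
8^1 ≡ 8
8^2 ≡ 9
8^3 ≡ 6
8^4 ≡ 4
8^5 ≡ 10
Found: a = 5.

5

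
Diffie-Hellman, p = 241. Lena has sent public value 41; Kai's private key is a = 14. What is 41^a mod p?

Shared key K = 41^14 mod 241.
41^1 ≡ 41 (mod 241)
41^2 = (41^1)^2 ≡ 41^2 = 1681 ≡ 235 (mod 241)
41^4 = (41^2)^2 ≡ 235^2 = 55225 ≡ 36 (mod 241)
41^8 = (41^4)^2 ≡ 36^2 = 1296 ≡ 91 (mod 241)
41^14 = 41^8 · 41^4 · 41^2 ≡ 91 · 36 · 235 ≡ 106 (mod 241).

106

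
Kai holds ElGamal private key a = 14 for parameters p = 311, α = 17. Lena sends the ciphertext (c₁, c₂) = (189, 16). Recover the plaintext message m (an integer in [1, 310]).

24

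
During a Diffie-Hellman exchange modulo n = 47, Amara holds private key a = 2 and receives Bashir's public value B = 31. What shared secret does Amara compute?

21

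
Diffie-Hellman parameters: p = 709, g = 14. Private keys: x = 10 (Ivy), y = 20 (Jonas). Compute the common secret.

Ivy sends A = g^x mod p = 14^10 mod 709.
14^1 ≡ 14 (mod 709)
14^2 = (14^1)^2 ≡ 14^2 = 196 ≡ 196 (mod 709)
14^4 = (14^2)^2 ≡ 196^2 = 38416 ≡ 130 (mod 709)
14^8 = (14^4)^2 ≡ 130^2 = 16900 ≡ 593 (mod 709)
14^10 = 14^8 · 14^2 ≡ 593 · 196 ≡ 661 (mod 709).
So A = 661. Jonas then computes K = A^y mod p = 661^20 mod 709.
661^1 ≡ 661 (mod 709)
661^2 = (661^1)^2 ≡ 661^2 = 436921 ≡ 177 (mod 709)
661^4 = (661^2)^2 ≡ 177^2 = 31329 ≡ 133 (mod 709)
661^8 = (661^4)^2 ≡ 133^2 = 17689 ≡ 673 (mod 709)
661^16 = (661^8)^2 ≡ 673^2 = 452929 ≡ 587 (mod 709)
661^20 = 661^16 · 661^4 ≡ 587 · 133 ≡ 81 (mod 709).

81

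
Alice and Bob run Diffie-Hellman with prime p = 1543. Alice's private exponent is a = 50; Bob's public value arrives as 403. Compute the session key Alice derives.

105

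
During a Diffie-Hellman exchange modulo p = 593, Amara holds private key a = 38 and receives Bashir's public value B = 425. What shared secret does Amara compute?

Shared key K = 425^38 mod 593.
425^1 ≡ 425 (mod 593)
425^2 = (425^1)^2 ≡ 425^2 = 180625 ≡ 353 (mod 593)
425^4 = (425^2)^2 ≡ 353^2 = 124609 ≡ 79 (mod 593)
425^8 = (425^4)^2 ≡ 79^2 = 6241 ≡ 311 (mod 593)
425^16 = (425^8)^2 ≡ 311^2 = 96721 ≡ 62 (mod 593)
425^32 = (425^16)^2 ≡ 62^2 = 3844 ≡ 286 (mod 593)
425^38 = 425^32 · 425^4 · 425^2 ≡ 286 · 79 · 353 ≡ 425 (mod 593).

425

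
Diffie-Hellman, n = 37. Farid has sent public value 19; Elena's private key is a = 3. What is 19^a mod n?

Shared key K = 19^3 mod 37.
19^1 ≡ 19 (mod 37)
19^2 = (19^1)^2 ≡ 19^2 = 361 ≡ 28 (mod 37)
19^3 = 19^2 · 19^1 ≡ 28 · 19 ≡ 14 (mod 37).

14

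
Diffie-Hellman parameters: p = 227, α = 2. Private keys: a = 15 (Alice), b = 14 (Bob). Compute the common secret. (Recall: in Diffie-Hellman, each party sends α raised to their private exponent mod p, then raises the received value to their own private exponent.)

166

Bob sends B = α^b mod p = 2^14 mod 227.
2^1 ≡ 2 (mod 227)
2^2 = (2^1)^2 ≡ 2^2 = 4 ≡ 4 (mod 227)
2^4 = (2^2)^2 ≡ 4^2 = 16 ≡ 16 (mod 227)
2^8 = (2^4)^2 ≡ 16^2 = 256 ≡ 29 (mod 227)
2^14 = 2^8 · 2^4 · 2^2 ≡ 29 · 16 · 4 ≡ 40 (mod 227).
So B = 40. Alice then computes K = B^a mod p = 40^15 mod 227.
40^1 ≡ 40 (mod 227)
40^2 = (40^1)^2 ≡ 40^2 = 1600 ≡ 11 (mod 227)
40^4 = (40^2)^2 ≡ 11^2 = 121 ≡ 121 (mod 227)
40^8 = (40^4)^2 ≡ 121^2 = 14641 ≡ 113 (mod 227)
40^15 = 40^8 · 40^4 · 40^2 · 40^1 ≡ 113 · 121 · 11 · 40 ≡ 166 (mod 227).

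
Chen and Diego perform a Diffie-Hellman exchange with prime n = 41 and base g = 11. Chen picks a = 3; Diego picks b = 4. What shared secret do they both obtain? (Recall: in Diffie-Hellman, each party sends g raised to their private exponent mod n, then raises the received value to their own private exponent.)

Diego sends B = g^b mod n = 11^4 mod 41.
11^1 ≡ 11 (mod 41)
11^2 = (11^1)^2 ≡ 11^2 = 121 ≡ 39 (mod 41)
11^4 = (11^2)^2 ≡ 39^2 = 1521 ≡ 4 (mod 41)
So B = 4. Chen then computes K = B^a mod n = 4^3 mod 41.
4^1 ≡ 4 (mod 41)
4^2 = (4^1)^2 ≡ 4^2 = 16 ≡ 16 (mod 41)
4^3 = 4^2 · 4^1 ≡ 16 · 4 ≡ 23 (mod 41).

23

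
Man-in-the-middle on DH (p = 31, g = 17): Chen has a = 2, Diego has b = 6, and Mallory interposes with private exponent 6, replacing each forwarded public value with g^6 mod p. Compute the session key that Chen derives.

2

Chen receives Mallory's public value M = 17^6 mod 31 instead of the honest one.
17^1 ≡ 17 (mod 31)
17^2 = (17^1)^2 ≡ 17^2 = 289 ≡ 10 (mod 31)
17^4 = (17^2)^2 ≡ 10^2 = 100 ≡ 7 (mod 31)
17^6 = 17^4 · 17^2 ≡ 7 · 10 ≡ 8 (mod 31).
So M = 8. Chen computes K = M^2 mod 31.
8^1 ≡ 8 (mod 31)
8^2 = (8^1)^2 ≡ 8^2 = 64 ≡ 2 (mod 31)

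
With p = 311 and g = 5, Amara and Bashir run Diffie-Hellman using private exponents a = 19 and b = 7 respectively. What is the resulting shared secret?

163

Amara sends A = g^a mod p = 5^19 mod 311.
5^1 ≡ 5 (mod 311)
5^2 = (5^1)^2 ≡ 5^2 = 25 ≡ 25 (mod 311)
5^4 = (5^2)^2 ≡ 25^2 = 625 ≡ 3 (mod 311)
5^8 = (5^4)^2 ≡ 3^2 = 9 ≡ 9 (mod 311)
5^16 = (5^8)^2 ≡ 9^2 = 81 ≡ 81 (mod 311)
5^19 = 5^16 · 5^2 · 5^1 ≡ 81 · 25 · 5 ≡ 173 (mod 311).
So A = 173. Bashir then computes K = A^b mod p = 173^7 mod 311.
173^1 ≡ 173 (mod 311)
173^2 = (173^1)^2 ≡ 173^2 = 29929 ≡ 73 (mod 311)
173^4 = (173^2)^2 ≡ 73^2 = 5329 ≡ 42 (mod 311)
173^7 = 173^4 · 173^2 · 173^1 ≡ 42 · 73 · 173 ≡ 163 (mod 311).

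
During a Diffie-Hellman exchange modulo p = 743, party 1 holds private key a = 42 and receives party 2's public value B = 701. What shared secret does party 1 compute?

663

Shared key K = 701^42 mod 743.
701^1 ≡ 701 (mod 743)
701^2 = (701^1)^2 ≡ 701^2 = 491401 ≡ 278 (mod 743)
701^4 = (701^2)^2 ≡ 278^2 = 77284 ≡ 12 (mod 743)
701^8 = (701^4)^2 ≡ 12^2 = 144 ≡ 144 (mod 743)
701^16 = (701^8)^2 ≡ 144^2 = 20736 ≡ 675 (mod 743)
701^32 = (701^16)^2 ≡ 675^2 = 455625 ≡ 166 (mod 743)
701^42 = 701^32 · 701^8 · 701^2 ≡ 166 · 144 · 278 ≡ 663 (mod 743).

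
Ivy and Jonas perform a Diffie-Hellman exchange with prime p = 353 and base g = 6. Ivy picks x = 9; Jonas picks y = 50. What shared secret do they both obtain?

36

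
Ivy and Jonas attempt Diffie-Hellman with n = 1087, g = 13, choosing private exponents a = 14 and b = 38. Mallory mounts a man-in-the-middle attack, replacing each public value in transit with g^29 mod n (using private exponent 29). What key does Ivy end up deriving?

Ivy receives Mallory's public value M = 13^29 mod 1087 instead of the honest one.
13^1 ≡ 13 (mod 1087)
13^2 = (13^1)^2 ≡ 13^2 = 169 ≡ 169 (mod 1087)
13^4 = (13^2)^2 ≡ 169^2 = 28561 ≡ 299 (mod 1087)
13^8 = (13^4)^2 ≡ 299^2 = 89401 ≡ 267 (mod 1087)
13^16 = (13^8)^2 ≡ 267^2 = 71289 ≡ 634 (mod 1087)
13^29 = 13^16 · 13^8 · 13^4 · 13^1 ≡ 634 · 267 · 299 · 13 ≡ 746 (mod 1087).
So M = 746. Ivy computes K = M^14 mod 1087.
746^1 ≡ 746 (mod 1087)
746^2 = (746^1)^2 ≡ 746^2 = 556516 ≡ 1059 (mod 1087)
746^4 = (746^2)^2 ≡ 1059^2 = 1121481 ≡ 784 (mod 1087)
746^8 = (746^4)^2 ≡ 784^2 = 614656 ≡ 501 (mod 1087)
746^14 = 746^8 · 746^4 · 746^2 ≡ 501 · 784 · 1059 ≡ 314 (mod 1087).

314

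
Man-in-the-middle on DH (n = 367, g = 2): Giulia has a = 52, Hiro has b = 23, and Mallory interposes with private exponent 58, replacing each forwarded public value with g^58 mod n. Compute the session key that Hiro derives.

Hiro receives Mallory's public value M = 2^58 mod 367 instead of the honest one.
2^1 ≡ 2 (mod 367)
2^2 = (2^1)^2 ≡ 2^2 = 4 ≡ 4 (mod 367)
2^4 = (2^2)^2 ≡ 4^2 = 16 ≡ 16 (mod 367)
2^8 = (2^4)^2 ≡ 16^2 = 256 ≡ 256 (mod 367)
2^16 = (2^8)^2 ≡ 256^2 = 65536 ≡ 210 (mod 367)
2^32 = (2^16)^2 ≡ 210^2 = 44100 ≡ 60 (mod 367)
2^58 = 2^32 · 2^16 · 2^8 · 2^2 ≡ 60 · 210 · 256 · 4 ≡ 148 (mod 367).
So M = 148. Hiro computes K = M^23 mod 367.
148^1 ≡ 148 (mod 367)
148^2 = (148^1)^2 ≡ 148^2 = 21904 ≡ 251 (mod 367)
148^4 = (148^2)^2 ≡ 251^2 = 63001 ≡ 244 (mod 367)
148^8 = (148^4)^2 ≡ 244^2 = 59536 ≡ 82 (mod 367)
148^16 = (148^8)^2 ≡ 82^2 = 6724 ≡ 118 (mod 367)
148^23 = 148^16 · 148^4 · 148^2 · 148^1 ≡ 118 · 244 · 251 · 148 ≡ 234 (mod 367).

234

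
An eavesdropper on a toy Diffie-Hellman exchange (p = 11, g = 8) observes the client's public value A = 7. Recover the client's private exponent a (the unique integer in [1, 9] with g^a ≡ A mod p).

Try successive powers of 8 modulo 11:
8^1 ≡ 8
8^2 ≡ 9
8^3 ≡ 6
8^4 ≡ 4
8^5 ≡ 10
8^6 ≡ 3
8^7 ≡ 2
8^8 ≡ 5
8^9 ≡ 7
Found: a = 9.

9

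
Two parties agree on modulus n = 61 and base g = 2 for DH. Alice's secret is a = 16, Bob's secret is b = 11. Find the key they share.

42

Alice sends A = g^a mod n = 2^16 mod 61.
2^1 ≡ 2 (mod 61)
2^2 = (2^1)^2 ≡ 2^2 = 4 ≡ 4 (mod 61)
2^4 = (2^2)^2 ≡ 4^2 = 16 ≡ 16 (mod 61)
2^8 = (2^4)^2 ≡ 16^2 = 256 ≡ 12 (mod 61)
2^16 = (2^8)^2 ≡ 12^2 = 144 ≡ 22 (mod 61)
So A = 22. Bob then computes K = A^b mod n = 22^11 mod 61.
22^1 ≡ 22 (mod 61)
22^2 = (22^1)^2 ≡ 22^2 = 484 ≡ 57 (mod 61)
22^4 = (22^2)^2 ≡ 57^2 = 3249 ≡ 16 (mod 61)
22^8 = (22^4)^2 ≡ 16^2 = 256 ≡ 12 (mod 61)
22^11 = 22^8 · 22^2 · 22^1 ≡ 12 · 57 · 22 ≡ 42 (mod 61).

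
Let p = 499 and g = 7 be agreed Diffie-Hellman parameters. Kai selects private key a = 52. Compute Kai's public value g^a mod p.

335

Public value = 7^52 mod 499.
7^1 ≡ 7 (mod 499)
7^2 = (7^1)^2 ≡ 7^2 = 49 ≡ 49 (mod 499)
7^4 = (7^2)^2 ≡ 49^2 = 2401 ≡ 405 (mod 499)
7^8 = (7^4)^2 ≡ 405^2 = 164025 ≡ 353 (mod 499)
7^16 = (7^8)^2 ≡ 353^2 = 124609 ≡ 358 (mod 499)
7^32 = (7^16)^2 ≡ 358^2 = 128164 ≡ 420 (mod 499)
7^52 = 7^32 · 7^16 · 7^4 ≡ 420 · 358 · 405 ≡ 335 (mod 499).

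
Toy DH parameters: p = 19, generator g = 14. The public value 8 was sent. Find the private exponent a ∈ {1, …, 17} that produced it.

3

Try successive powers of 14 modulo 19:
14^1 ≡ 14
14^2 ≡ 6
14^3 ≡ 8
Found: a = 3.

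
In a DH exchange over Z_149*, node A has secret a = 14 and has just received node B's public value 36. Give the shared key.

Shared key K = 36^14 mod 149.
36^1 ≡ 36 (mod 149)
36^2 = (36^1)^2 ≡ 36^2 = 1296 ≡ 104 (mod 149)
36^4 = (36^2)^2 ≡ 104^2 = 10816 ≡ 88 (mod 149)
36^8 = (36^4)^2 ≡ 88^2 = 7744 ≡ 145 (mod 149)
36^14 = 36^8 · 36^4 · 36^2 ≡ 145 · 88 · 104 ≡ 46 (mod 149).

46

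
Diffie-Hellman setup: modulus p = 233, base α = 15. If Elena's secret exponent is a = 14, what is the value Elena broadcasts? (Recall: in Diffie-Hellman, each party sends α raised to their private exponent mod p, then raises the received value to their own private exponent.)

Public value = 15^14 (mod 233).
15^1 ≡ 15 (mod 233)
15^2 = (15^1)^2 ≡ 15^2 = 225 ≡ 225 (mod 233)
15^4 = (15^2)^2 ≡ 225^2 = 50625 ≡ 64 (mod 233)
15^8 = (15^4)^2 ≡ 64^2 = 4096 ≡ 135 (mod 233)
15^14 = 15^8 · 15^4 · 15^2 ≡ 135 · 64 · 225 ≡ 81 (mod 233).

81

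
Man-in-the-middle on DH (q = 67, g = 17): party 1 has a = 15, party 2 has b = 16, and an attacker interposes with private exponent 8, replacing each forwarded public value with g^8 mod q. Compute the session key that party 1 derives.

14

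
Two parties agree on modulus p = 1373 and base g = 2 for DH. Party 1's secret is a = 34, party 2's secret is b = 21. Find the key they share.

Party 1 sends A = g^a mod p = 2^34 mod 1373.
2^1 ≡ 2 (mod 1373)
2^2 = (2^1)^2 ≡ 2^2 = 4 ≡ 4 (mod 1373)
2^4 = (2^2)^2 ≡ 4^2 = 16 ≡ 16 (mod 1373)
2^8 = (2^4)^2 ≡ 16^2 = 256 ≡ 256 (mod 1373)
2^16 = (2^8)^2 ≡ 256^2 = 65536 ≡ 1005 (mod 1373)
2^32 = (2^16)^2 ≡ 1005^2 = 1010025 ≡ 870 (mod 1373)
2^34 = 2^32 · 2^2 ≡ 870 · 4 ≡ 734 (mod 1373).
So A = 734. Party 2 then computes K = A^b mod p = 734^21 mod 1373.
734^1 ≡ 734 (mod 1373)
734^2 = (734^1)^2 ≡ 734^2 = 538756 ≡ 540 (mod 1373)
734^4 = (734^2)^2 ≡ 540^2 = 291600 ≡ 524 (mod 1373)
734^8 = (734^4)^2 ≡ 524^2 = 274576 ≡ 1349 (mod 1373)
734^16 = (734^8)^2 ≡ 1349^2 = 1819801 ≡ 576 (mod 1373)
734^21 = 734^16 · 734^4 · 734^1 ≡ 576 · 524 · 734 ≡ 1147 (mod 1373).

1147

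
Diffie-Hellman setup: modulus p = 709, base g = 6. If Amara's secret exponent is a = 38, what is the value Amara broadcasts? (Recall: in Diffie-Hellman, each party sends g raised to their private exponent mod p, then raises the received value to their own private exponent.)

248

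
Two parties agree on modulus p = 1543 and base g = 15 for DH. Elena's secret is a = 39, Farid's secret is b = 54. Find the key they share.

Farid sends B = g^b mod p = 15^54 mod 1543.
15^1 ≡ 15 (mod 1543)
15^2 = (15^1)^2 ≡ 15^2 = 225 ≡ 225 (mod 1543)
15^4 = (15^2)^2 ≡ 225^2 = 50625 ≡ 1249 (mod 1543)
15^8 = (15^4)^2 ≡ 1249^2 = 1560001 ≡ 28 (mod 1543)
15^16 = (15^8)^2 ≡ 28^2 = 784 ≡ 784 (mod 1543)
15^32 = (15^16)^2 ≡ 784^2 = 614656 ≡ 542 (mod 1543)
15^54 = 15^32 · 15^16 · 15^4 · 15^2 ≡ 542 · 784 · 1249 · 225 ≡ 1186 (mod 1543).
So B = 1186. Elena then computes K = B^a mod p = 1186^39 mod 1543.
1186^1 ≡ 1186 (mod 1543)
1186^2 = (1186^1)^2 ≡ 1186^2 = 1406596 ≡ 923 (mod 1543)
1186^4 = (1186^2)^2 ≡ 923^2 = 851929 ≡ 193 (mod 1543)
1186^8 = (1186^4)^2 ≡ 193^2 = 37249 ≡ 217 (mod 1543)
1186^16 = (1186^8)^2 ≡ 217^2 = 47089 ≡ 799 (mod 1543)
1186^32 = (1186^16)^2 ≡ 799^2 = 638401 ≡ 1142 (mod 1543)
1186^39 = 1186^32 · 1186^4 · 1186^2 · 1186^1 ≡ 1142 · 193 · 923 · 1186 ≡ 274 (mod 1543).

274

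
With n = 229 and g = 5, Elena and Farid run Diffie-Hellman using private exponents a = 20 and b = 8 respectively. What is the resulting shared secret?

Farid sends B = g^b mod n = 5^8 mod 229.
5^1 ≡ 5 (mod 229)
5^2 = (5^1)^2 ≡ 5^2 = 25 ≡ 25 (mod 229)
5^4 = (5^2)^2 ≡ 25^2 = 625 ≡ 167 (mod 229)
5^8 = (5^4)^2 ≡ 167^2 = 27889 ≡ 180 (mod 229)
So B = 180. Elena then computes K = B^a mod n = 180^20 mod 229.
180^1 ≡ 180 (mod 229)
180^2 = (180^1)^2 ≡ 180^2 = 32400 ≡ 111 (mod 229)
180^4 = (180^2)^2 ≡ 111^2 = 12321 ≡ 184 (mod 229)
180^8 = (180^4)^2 ≡ 184^2 = 33856 ≡ 193 (mod 229)
180^16 = (180^8)^2 ≡ 193^2 = 37249 ≡ 151 (mod 229)
180^20 = 180^16 · 180^4 ≡ 151 · 184 ≡ 75 (mod 229).

75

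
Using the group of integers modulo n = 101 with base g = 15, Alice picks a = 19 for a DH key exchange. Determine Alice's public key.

Public value = 15^19 (mod 101).
15^1 ≡ 15 (mod 101)
15^2 = (15^1)^2 ≡ 15^2 = 225 ≡ 23 (mod 101)
15^4 = (15^2)^2 ≡ 23^2 = 529 ≡ 24 (mod 101)
15^8 = (15^4)^2 ≡ 24^2 = 576 ≡ 71 (mod 101)
15^16 = (15^8)^2 ≡ 71^2 = 5041 ≡ 92 (mod 101)
15^19 = 15^16 · 15^2 · 15^1 ≡ 92 · 23 · 15 ≡ 26 (mod 101).

26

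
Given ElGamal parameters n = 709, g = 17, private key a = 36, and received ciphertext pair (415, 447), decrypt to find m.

Shared mask s = c₁^a mod n = 415^36 mod 709.
415^1 ≡ 415 (mod 709)
415^2 = (415^1)^2 ≡ 415^2 = 172225 ≡ 647 (mod 709)
415^4 = (415^2)^2 ≡ 647^2 = 418609 ≡ 299 (mod 709)
415^8 = (415^4)^2 ≡ 299^2 = 89401 ≡ 67 (mod 709)
415^16 = (415^8)^2 ≡ 67^2 = 4489 ≡ 235 (mod 709)
415^32 = (415^16)^2 ≡ 235^2 = 55225 ≡ 632 (mod 709)
415^36 = 415^32 · 415^4 ≡ 632 · 299 ≡ 374 (mod 709).
So s = 374; s⁻¹ ≡ 400 (mod 709).
m = c₂ · s⁻¹ mod 709 = 447 · 400 mod 709 = 132.

132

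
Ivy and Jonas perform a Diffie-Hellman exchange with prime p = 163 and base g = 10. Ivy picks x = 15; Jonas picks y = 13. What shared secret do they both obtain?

Jonas sends B = g^y mod p = 10^13 mod 163.
10^1 ≡ 10 (mod 163)
10^2 = (10^1)^2 ≡ 10^2 = 100 ≡ 100 (mod 163)
10^4 = (10^2)^2 ≡ 100^2 = 10000 ≡ 57 (mod 163)
10^8 = (10^4)^2 ≡ 57^2 = 3249 ≡ 152 (mod 163)
10^13 = 10^8 · 10^4 · 10^1 ≡ 152 · 57 · 10 ≡ 87 (mod 163).
So B = 87. Ivy then computes K = B^x mod p = 87^15 mod 163.
87^1 ≡ 87 (mod 163)
87^2 = (87^1)^2 ≡ 87^2 = 7569 ≡ 71 (mod 163)
87^4 = (87^2)^2 ≡ 71^2 = 5041 ≡ 151 (mod 163)
87^8 = (87^4)^2 ≡ 151^2 = 22801 ≡ 144 (mod 163)
87^15 = 87^8 · 87^4 · 87^2 · 87^1 ≡ 144 · 151 · 71 · 87 ≡ 36 (mod 163).

36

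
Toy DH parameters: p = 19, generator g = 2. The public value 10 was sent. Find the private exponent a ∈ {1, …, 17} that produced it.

Try successive powers of 2 modulo 19:
2^1 ≡ 2
2^2 ≡ 4
2^3 ≡ 8
2^4 ≡ 16
2^5 ≡ 13
2^6 ≡ 7
2^7 ≡ 14
2^8 ≡ 9
2^9 ≡ 18
2^10 ≡ 17
2^11 ≡ 15
2^12 ≡ 11
2^13 ≡ 3
2^14 ≡ 6
2^15 ≡ 12
2^16 ≡ 5
2^17 ≡ 10
Found: a = 17.

17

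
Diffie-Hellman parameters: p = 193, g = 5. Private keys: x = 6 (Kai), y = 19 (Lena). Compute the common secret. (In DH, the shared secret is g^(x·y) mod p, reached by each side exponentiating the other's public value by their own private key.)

126

Lena sends B = g^y mod p = 5^19 mod 193.
5^1 ≡ 5 (mod 193)
5^2 = (5^1)^2 ≡ 5^2 = 25 ≡ 25 (mod 193)
5^4 = (5^2)^2 ≡ 25^2 = 625 ≡ 46 (mod 193)
5^8 = (5^4)^2 ≡ 46^2 = 2116 ≡ 186 (mod 193)
5^16 = (5^8)^2 ≡ 186^2 = 34596 ≡ 49 (mod 193)
5^19 = 5^16 · 5^2 · 5^1 ≡ 49 · 25 · 5 ≡ 142 (mod 193).
So B = 142. Kai then computes K = B^x mod p = 142^6 mod 193.
142^1 ≡ 142 (mod 193)
142^2 = (142^1)^2 ≡ 142^2 = 20164 ≡ 92 (mod 193)
142^4 = (142^2)^2 ≡ 92^2 = 8464 ≡ 165 (mod 193)
142^6 = 142^4 · 142^2 ≡ 165 · 92 ≡ 126 (mod 193).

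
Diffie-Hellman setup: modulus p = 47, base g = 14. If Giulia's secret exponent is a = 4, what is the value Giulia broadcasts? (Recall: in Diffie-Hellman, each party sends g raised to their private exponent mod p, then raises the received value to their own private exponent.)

17

Public value = 14^4 mod 47.
14^1 ≡ 14 (mod 47)
14^2 = (14^1)^2 ≡ 14^2 = 196 ≡ 8 (mod 47)
14^4 = (14^2)^2 ≡ 8^2 = 64 ≡ 17 (mod 47)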